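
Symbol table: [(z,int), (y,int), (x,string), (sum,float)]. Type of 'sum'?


Lookup 'sum' → type float


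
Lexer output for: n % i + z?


Scan left to right, longest-match per lexeme
Tokens: ID(n), OP(%), ID(i), OP(+), ID(z)


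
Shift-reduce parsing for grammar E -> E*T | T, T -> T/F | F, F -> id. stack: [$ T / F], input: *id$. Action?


handle 'T/F' on top
Action: reduce (T -> T/F)


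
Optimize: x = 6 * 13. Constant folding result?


6 * 13 = 78 at compile time
Optimized: x = 78


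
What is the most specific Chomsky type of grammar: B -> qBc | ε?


Single nonterminal LHS, but q^n c^n is not regular
Classification: Type 2 (Context-Free)


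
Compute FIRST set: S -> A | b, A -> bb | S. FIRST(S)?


Per alternative of S: FIRST(A) = {b}; FIRST(b) = {b}
FIRST(S) = {b}


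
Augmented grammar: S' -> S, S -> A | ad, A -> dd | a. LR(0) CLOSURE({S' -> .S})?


Start: S' -> .S
For each item with dot before a nonterminal B, add B -> .γ for every B-production
Closure: [S' -> .S, S -> .A, S -> .ad, A -> .dd, A -> .a]


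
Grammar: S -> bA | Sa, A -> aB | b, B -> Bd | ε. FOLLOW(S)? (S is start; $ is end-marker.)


$ ∈ FOLLOW(S). For each A -> αBβ: add FIRST(β)\{ε} to FOLLOW(B); if β nullable, add FOLLOW(A).
FOLLOW(S) = {$, a}


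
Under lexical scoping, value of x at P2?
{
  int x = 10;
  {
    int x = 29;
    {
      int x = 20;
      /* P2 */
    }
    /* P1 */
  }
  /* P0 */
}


x declared in the same block as P2
x = 20


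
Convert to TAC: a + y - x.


Break into single-operator statements:
t1 = a + y
t2 = t1 - x


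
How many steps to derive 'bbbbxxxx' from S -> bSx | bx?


Derivation: S => bSx => bbSxx => bbbSxxx => bbbbxxxx
Steps: 4


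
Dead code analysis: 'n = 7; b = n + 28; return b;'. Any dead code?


n is read by b's definition; b is returned
No dead code


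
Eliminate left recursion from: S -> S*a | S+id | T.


Left-recursive alternatives: S*a, S+id; non-recursive: T
Introduce S': S -> TS', S' -> *aS' | +idS' | ε


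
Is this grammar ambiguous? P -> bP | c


right-linear, alternatives start with distinct terminals 'b' vs 'c': unique leftmost derivation
Unambiguous


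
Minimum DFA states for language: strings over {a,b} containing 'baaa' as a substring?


KMP-style automaton: 4 progress states + 1 absorbing accept = 5
Minimal DFA: 5 states


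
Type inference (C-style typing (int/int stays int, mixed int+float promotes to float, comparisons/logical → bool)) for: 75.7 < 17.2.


Operand types: float < float
Rule: comparison yields bool
Result type: bool


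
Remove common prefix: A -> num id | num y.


Common prefix: 'num'
Factored: A -> num A', A' -> id | y


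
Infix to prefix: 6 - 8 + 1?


left-to-right (same/higher precedence on left): tree is (+ (- 6 8) 1)
Prefix: + - 6 8 1


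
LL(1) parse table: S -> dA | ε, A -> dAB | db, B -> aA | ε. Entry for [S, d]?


For [S, d]: 'd' ∈ FIRST(dA)
Entry: S -> dA


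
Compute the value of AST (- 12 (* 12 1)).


Evaluate inner: (* 12 1) = 12
Evaluate root: (- 12 12) = 0
Result: 0


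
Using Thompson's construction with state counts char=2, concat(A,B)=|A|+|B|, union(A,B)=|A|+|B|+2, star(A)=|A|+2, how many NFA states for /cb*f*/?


Syntax tree has 3 char leaf(s), 0 union(s), 2 star(s)
chars contribute 3×2 = 6; each union adds +2; each star adds +2
Total: 6 + 0 + 4 = 10 states


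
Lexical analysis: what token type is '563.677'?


Pattern: digits with a decimal point
Type: FLOAT_LITERAL


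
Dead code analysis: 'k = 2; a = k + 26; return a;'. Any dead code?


k is read by a's definition; a is returned
No dead code


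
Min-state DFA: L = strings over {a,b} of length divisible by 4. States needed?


Track length mod 4: states 0..3, accept at 0
Minimal DFA: 4 states


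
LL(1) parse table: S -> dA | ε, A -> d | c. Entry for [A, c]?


For [A, c]: 'c' ∈ FIRST(c)
Entry: A -> c


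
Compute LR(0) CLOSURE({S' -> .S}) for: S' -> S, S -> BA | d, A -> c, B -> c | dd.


Start: S' -> .S
For each item with dot before a nonterminal B, add B -> .γ for every B-production
Closure: [S' -> .S, S -> .BA, S -> .d, B -> .c, B -> .dd]


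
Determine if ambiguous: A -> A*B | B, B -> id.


precedence layered via separate nonterminal B: deterministic
Unambiguous


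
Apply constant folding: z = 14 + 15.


14 + 15 = 29 at compile time
Optimized: z = 29


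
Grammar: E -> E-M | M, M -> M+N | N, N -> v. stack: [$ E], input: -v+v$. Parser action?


shift '-' to continue E -> E-M
Action: shift


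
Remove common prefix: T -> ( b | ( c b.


Common prefix: '('
Factored: T -> ( T', T' -> b | c b


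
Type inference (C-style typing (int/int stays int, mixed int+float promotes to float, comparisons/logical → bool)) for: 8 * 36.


Operand types: int * int
Rule: mixed int/float promotes to float; int/int stays int
Result type: int


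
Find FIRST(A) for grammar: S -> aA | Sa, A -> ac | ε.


Per alternative of A: FIRST(ac) = {a}; FIRST(ε) = {ε}
FIRST(A) = {a, ε}


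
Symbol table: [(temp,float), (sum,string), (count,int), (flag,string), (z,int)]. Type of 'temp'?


Lookup 'temp' → type float


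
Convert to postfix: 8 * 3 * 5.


Left to right (same or higher precedence on left)
Postfix: 8 3 * 5 *


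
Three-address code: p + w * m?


Break into single-operator statements:
t1 = w * m
t2 = p + t1


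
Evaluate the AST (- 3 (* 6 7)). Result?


Evaluate inner: (* 6 7) = 42
Evaluate root: (- 3 42) = -39
Result: -39


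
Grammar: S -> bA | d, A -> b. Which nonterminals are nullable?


A nonterminal is nullable iff some alternative derives ε (directly, or every symbol in it is nullable)
Nullable: {}


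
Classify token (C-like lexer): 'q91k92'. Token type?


Pattern: letter/underscore followed by alphanumerics, not a keyword
Type: IDENTIFIER


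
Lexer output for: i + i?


Scan left to right, longest-match per lexeme
Tokens: ID(i), OP(+), ID(i)


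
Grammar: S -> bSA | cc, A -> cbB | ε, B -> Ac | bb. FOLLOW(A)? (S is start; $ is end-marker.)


$ ∈ FOLLOW(S). For each A -> αBβ: add FIRST(β)\{ε} to FOLLOW(B); if β nullable, add FOLLOW(A).
FOLLOW(A) = {$, c}


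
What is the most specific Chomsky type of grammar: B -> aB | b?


Right-linear: every RHS is a terminal or a terminal followed by one nonterminal
Classification: Type 3 (Regular)


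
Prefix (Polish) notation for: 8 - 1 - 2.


left-to-right (same/higher precedence on left): tree is (- (- 8 1) 2)
Prefix: - - 8 1 2


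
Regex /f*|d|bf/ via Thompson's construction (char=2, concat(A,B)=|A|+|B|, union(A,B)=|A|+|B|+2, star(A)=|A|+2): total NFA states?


Syntax tree has 4 char leaf(s), 2 union(s), 1 star(s)
chars contribute 4×2 = 8; each union adds +2; each star adds +2
Total: 8 + 4 + 2 = 14 states


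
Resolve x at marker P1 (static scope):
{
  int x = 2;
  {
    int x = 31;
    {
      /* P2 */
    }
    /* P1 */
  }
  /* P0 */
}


x declared in the same block as P1
x = 31


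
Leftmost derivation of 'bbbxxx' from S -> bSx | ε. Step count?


Derivation: S => bSx => bbSxx => bbbSxxx => bbbxxx
Steps: 4


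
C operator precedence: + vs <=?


'+' is additive (level 9); '<=' is relational (level 7)
Higher level binds tighter
'+' has higher precedence than '<='


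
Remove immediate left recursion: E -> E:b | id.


Left-recursive alternatives: E:b; non-recursive: id
Introduce E': E -> idE', E' -> :bE' | ε


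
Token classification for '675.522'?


Pattern: digits with a decimal point
Type: FLOAT_LITERAL


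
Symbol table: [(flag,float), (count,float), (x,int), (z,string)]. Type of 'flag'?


Lookup 'flag' → type float


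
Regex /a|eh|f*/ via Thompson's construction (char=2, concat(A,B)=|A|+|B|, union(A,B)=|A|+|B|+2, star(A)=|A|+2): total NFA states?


Syntax tree has 4 char leaf(s), 2 union(s), 1 star(s)
chars contribute 4×2 = 8; each union adds +2; each star adds +2
Total: 8 + 4 + 2 = 14 states


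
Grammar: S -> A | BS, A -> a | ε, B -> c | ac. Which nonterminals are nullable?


A nonterminal is nullable iff some alternative derives ε (directly, or every symbol in it is nullable)
Nullable: {A, S}


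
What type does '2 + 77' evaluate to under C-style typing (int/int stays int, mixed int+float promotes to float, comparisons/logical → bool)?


Operand types: int + int
Rule: mixed int/float promotes to float; int/int stays int
Result type: int


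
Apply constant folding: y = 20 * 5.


20 * 5 = 100 at compile time
Optimized: y = 100


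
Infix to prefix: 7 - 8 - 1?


left-to-right (same/higher precedence on left): tree is (- (- 7 8) 1)
Prefix: - - 7 8 1


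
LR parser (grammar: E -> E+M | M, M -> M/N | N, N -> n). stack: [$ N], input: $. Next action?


'N' (not preceded by M/) is the handle for M -> N
Action: reduce (M -> N)


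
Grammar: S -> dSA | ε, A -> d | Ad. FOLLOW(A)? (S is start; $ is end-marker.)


$ ∈ FOLLOW(S). For each A -> αBβ: add FIRST(β)\{ε} to FOLLOW(B); if β nullable, add FOLLOW(A).
FOLLOW(A) = {$, d}


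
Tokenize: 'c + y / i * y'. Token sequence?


Scan left to right, longest-match per lexeme
Tokens: ID(c), OP(+), ID(y), OP(/), ID(i), OP(*), ID(y)


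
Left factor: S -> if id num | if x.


Common prefix: 'if'
Factored: S -> if S', S' -> id num | x


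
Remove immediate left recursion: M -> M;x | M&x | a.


Left-recursive alternatives: M;x, M&x; non-recursive: a
Introduce M': M -> aM', M' -> ;xM' | &xM' | ε


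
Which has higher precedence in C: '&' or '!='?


'!=' is equality (level 6); '&' is bitwise AND (level 5)
Higher level binds tighter
'!=' has higher precedence than '&'


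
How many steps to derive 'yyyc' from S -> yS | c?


Derivation: S => yS => yyS => yyyS => yyyc
Steps: 4


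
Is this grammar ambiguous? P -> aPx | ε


balanced a^n…x^n: each string has a unique parse
Unambiguous


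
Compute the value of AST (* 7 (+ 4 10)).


Evaluate inner: (+ 4 10) = 14
Evaluate root: (* 7 14) = 98
Result: 98


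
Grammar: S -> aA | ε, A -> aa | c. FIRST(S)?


Per alternative of S: FIRST(aA) = {a}; FIRST(ε) = {ε}
FIRST(S) = {a, ε}


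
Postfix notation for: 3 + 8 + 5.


Left to right (same or higher precedence on left)
Postfix: 3 8 + 5 +


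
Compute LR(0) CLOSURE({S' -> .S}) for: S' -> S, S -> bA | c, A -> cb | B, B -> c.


Start: S' -> .S
For each item with dot before a nonterminal B, add B -> .γ for every B-production
Closure: [S' -> .S, S -> .bA, S -> .c]


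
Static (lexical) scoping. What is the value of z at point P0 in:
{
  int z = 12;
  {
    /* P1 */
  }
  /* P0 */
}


z declared in the same block as P0
z = 12


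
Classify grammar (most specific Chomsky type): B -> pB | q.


Right-linear: every RHS is a terminal or a terminal followed by one nonterminal
Classification: Type 3 (Regular)


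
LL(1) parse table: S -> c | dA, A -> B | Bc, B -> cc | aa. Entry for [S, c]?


For [S, c]: 'c' ∈ FIRST(c)
Entry: S -> c


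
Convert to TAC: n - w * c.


Break into single-operator statements:
t1 = w * c
t2 = n - t1


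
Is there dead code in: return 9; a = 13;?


statement follows a return and is unreachable
Dead: 'a = 13'


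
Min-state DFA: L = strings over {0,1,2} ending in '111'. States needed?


Track the longest suffix of input matching a prefix of '111': 4 classes (prefixes of length 0..3)
Minimal DFA: 4 states


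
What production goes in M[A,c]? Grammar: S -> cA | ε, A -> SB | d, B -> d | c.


For [A, c]: 'c' ∈ FIRST(SB)
Entry: A -> SB


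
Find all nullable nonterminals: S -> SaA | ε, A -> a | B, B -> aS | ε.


A nonterminal is nullable iff some alternative derives ε (directly, or every symbol in it is nullable)
Nullable: {A, B, S}


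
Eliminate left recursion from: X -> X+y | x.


Left-recursive alternatives: X+y; non-recursive: x
Introduce X': X -> xX', X' -> +yX' | ε


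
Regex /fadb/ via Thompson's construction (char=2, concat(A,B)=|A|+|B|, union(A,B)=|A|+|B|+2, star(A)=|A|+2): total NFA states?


Syntax tree has 4 char leaf(s), 0 union(s), 0 star(s)
chars contribute 4×2 = 8; each union adds +2; each star adds +2
Total: 8 + 0 + 0 = 8 states


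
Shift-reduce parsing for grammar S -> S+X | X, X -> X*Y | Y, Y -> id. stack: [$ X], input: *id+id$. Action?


shift '*' to continue X -> X*Y
Action: shift


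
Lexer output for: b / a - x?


Scan left to right, longest-match per lexeme
Tokens: ID(b), OP(/), ID(a), OP(-), ID(x)


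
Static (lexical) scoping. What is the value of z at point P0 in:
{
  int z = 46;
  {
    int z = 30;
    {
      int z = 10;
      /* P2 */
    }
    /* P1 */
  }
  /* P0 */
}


z declared in the same block as P0
z = 46


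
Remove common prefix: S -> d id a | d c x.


Common prefix: 'd'
Factored: S -> d S', S' -> id a | c x


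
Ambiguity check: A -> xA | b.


right-linear, alternatives start with distinct terminals 'x' vs 'b': unique leftmost derivation
Unambiguous


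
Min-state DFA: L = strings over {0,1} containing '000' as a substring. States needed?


KMP-style automaton: 3 progress states + 1 absorbing accept = 4
Minimal DFA: 4 states


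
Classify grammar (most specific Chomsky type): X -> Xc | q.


Left-linear: every RHS is a terminal or one nonterminal followed by a terminal
Classification: Type 3 (Regular)


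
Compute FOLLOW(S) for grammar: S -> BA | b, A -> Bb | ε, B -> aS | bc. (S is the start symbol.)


$ ∈ FOLLOW(S). For each A -> αBβ: add FIRST(β)\{ε} to FOLLOW(B); if β nullable, add FOLLOW(A).
FOLLOW(S) = {$, a, b}


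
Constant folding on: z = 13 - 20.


13 - 20 = -7 at compile time
Optimized: z = -7


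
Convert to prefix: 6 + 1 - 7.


left-to-right (same/higher precedence on left): tree is (- (+ 6 1) 7)
Prefix: - + 6 1 7


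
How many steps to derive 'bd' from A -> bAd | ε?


Derivation: A => bAd => bd
Steps: 2


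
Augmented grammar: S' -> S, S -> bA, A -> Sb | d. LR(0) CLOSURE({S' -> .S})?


Start: S' -> .S
For each item with dot before a nonterminal B, add B -> .γ for every B-production
Closure: [S' -> .S, S -> .bA]


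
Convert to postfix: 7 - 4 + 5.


Left to right (same or higher precedence on left)
Postfix: 7 4 - 5 +


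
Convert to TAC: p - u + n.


Break into single-operator statements:
t1 = p - u
t2 = t1 + n


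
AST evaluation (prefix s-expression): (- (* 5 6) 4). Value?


Evaluate inner: (* 5 6) = 30
Evaluate root: (- 30 4) = 26
Result: 26


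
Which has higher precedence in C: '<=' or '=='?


'<=' is relational (level 7); '==' is equality (level 6)
Higher level binds tighter
'<=' has higher precedence than '=='


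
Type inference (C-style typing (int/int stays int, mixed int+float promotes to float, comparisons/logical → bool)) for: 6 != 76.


Operand types: int != int
Rule: comparison yields bool
Result type: bool


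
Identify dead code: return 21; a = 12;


statement follows a return and is unreachable
Dead: 'a = 12'


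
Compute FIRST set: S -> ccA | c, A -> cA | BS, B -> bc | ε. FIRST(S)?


Per alternative of S: FIRST(ccA) = {c}; FIRST(c) = {c}
FIRST(S) = {c}


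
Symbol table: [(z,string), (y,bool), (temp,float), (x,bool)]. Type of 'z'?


Lookup 'z' → type string


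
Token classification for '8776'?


Pattern: digits only
Type: INTEGER_LITERAL


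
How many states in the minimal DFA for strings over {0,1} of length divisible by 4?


Track length mod 4: states 0..3, accept at 0
Minimal DFA: 4 states


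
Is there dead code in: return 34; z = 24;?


statement follows a return and is unreachable
Dead: 'z = 24'


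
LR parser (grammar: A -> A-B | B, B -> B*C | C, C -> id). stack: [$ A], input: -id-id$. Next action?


shift '-' to continue A -> A-B
Action: shift


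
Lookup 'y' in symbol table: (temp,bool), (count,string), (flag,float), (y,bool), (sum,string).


Lookup 'y' → type bool


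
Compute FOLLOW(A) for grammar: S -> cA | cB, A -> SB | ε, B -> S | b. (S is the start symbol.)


$ ∈ FOLLOW(S). For each A -> αBβ: add FIRST(β)\{ε} to FOLLOW(B); if β nullable, add FOLLOW(A).
FOLLOW(A) = {$, b, c}


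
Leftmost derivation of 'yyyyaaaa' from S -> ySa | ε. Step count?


Derivation: S => ySa => yySaa => yyySaaa => yyyySaaaa => yyyyaaaa
Steps: 5


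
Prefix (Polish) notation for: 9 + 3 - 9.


left-to-right (same/higher precedence on left): tree is (- (+ 9 3) 9)
Prefix: - + 9 3 9


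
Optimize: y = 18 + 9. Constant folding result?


18 + 9 = 27 at compile time
Optimized: y = 27


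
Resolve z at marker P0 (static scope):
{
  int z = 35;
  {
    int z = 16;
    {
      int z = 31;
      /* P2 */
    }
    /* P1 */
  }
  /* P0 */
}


z declared in the same block as P0
z = 35


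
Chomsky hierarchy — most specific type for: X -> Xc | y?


Left-linear: every RHS is a terminal or one nonterminal followed by a terminal
Classification: Type 3 (Regular)


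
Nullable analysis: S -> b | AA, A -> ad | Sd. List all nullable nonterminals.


A nonterminal is nullable iff some alternative derives ε (directly, or every symbol in it is nullable)
Nullable: {}


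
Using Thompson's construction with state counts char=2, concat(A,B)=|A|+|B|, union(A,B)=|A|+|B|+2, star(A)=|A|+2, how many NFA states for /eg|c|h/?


Syntax tree has 4 char leaf(s), 2 union(s), 0 star(s)
chars contribute 4×2 = 8; each union adds +2; each star adds +2
Total: 8 + 4 + 0 = 12 states


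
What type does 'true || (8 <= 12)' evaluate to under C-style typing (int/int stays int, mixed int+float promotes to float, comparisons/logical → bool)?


Operand types: bool || bool
Rule: logical operators take bool operands and yield bool
Result type: bool


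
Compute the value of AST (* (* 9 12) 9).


Evaluate inner: (* 9 12) = 108
Evaluate root: (* 108 9) = 972
Result: 972


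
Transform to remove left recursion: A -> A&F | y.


Left-recursive alternatives: A&F; non-recursive: y
Introduce A': A -> yA', A' -> &FA' | ε


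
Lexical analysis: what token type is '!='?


Pattern: operator symbol
Type: OPERATOR


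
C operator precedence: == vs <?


'<' is relational (level 7); '==' is equality (level 6)
Higher level binds tighter
'<' has higher precedence than '=='


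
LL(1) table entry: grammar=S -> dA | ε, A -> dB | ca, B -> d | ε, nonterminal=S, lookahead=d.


For [S, d]: 'd' ∈ FIRST(dA)
Entry: S -> dA


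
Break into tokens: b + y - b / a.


Scan left to right, longest-match per lexeme
Tokens: ID(b), OP(+), ID(y), OP(-), ID(b), OP(/), ID(a)


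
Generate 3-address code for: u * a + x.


Break into single-operator statements:
t1 = u * a
t2 = t1 + x


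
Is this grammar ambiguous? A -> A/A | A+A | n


'n/n+n' has two parse trees (no precedence encoded between / and +)
Ambiguous


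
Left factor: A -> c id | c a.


Common prefix: 'c'
Factored: A -> c A', A' -> id | a


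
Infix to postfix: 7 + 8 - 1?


Left to right (same or higher precedence on left)
Postfix: 7 8 + 1 -


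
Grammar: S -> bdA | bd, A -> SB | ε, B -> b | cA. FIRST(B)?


Per alternative of B: FIRST(b) = {b}; FIRST(cA) = {c}
FIRST(B) = {b, c}


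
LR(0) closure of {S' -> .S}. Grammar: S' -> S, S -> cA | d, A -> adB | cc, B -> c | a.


Start: S' -> .S
For each item with dot before a nonterminal B, add B -> .γ for every B-production
Closure: [S' -> .S, S -> .cA, S -> .d]


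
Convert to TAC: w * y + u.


Break into single-operator statements:
t1 = w * y
t2 = t1 + u


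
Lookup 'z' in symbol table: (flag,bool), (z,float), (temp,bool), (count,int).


Lookup 'z' → type float


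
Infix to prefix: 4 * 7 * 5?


left-to-right (same/higher precedence on left): tree is (* (* 4 7) 5)
Prefix: * * 4 7 5


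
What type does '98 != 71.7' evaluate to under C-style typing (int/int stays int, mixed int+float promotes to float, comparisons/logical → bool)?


Operand types: int != float
Rule: comparison yields bool
Result type: bool


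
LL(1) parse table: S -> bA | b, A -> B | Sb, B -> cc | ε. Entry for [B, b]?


For [B, b]: ε is nullable and 'b' ∈ FOLLOW(B)
Entry: B -> ε


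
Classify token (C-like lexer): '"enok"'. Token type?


Pattern: double-quoted sequence
Type: STRING_LITERAL


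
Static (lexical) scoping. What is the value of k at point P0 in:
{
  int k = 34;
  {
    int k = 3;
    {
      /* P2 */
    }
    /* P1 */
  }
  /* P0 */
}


k declared in the same block as P0
k = 34


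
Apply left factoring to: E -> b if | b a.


Common prefix: 'b'
Factored: E -> b E', E' -> if | a


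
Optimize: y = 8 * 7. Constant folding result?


8 * 7 = 56 at compile time
Optimized: y = 56


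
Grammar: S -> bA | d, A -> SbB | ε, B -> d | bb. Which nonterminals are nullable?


A nonterminal is nullable iff some alternative derives ε (directly, or every symbol in it is nullable)
Nullable: {A}


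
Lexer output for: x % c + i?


Scan left to right, longest-match per lexeme
Tokens: ID(x), OP(%), ID(c), OP(+), ID(i)


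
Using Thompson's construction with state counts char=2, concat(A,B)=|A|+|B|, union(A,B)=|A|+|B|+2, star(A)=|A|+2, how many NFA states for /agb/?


Syntax tree has 3 char leaf(s), 0 union(s), 0 star(s)
chars contribute 3×2 = 6; each union adds +2; each star adds +2
Total: 6 + 0 + 0 = 6 states


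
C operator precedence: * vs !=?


'*' is multiplicative (level 10); '!=' is equality (level 6)
Higher level binds tighter
'*' has higher precedence than '!='


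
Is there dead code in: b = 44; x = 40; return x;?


b is assigned but never read
Dead: 'b = 44'


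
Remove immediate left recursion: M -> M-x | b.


Left-recursive alternatives: M-x; non-recursive: b
Introduce M': M -> bM', M' -> -xM' | ε


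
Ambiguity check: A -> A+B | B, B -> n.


precedence layered via separate nonterminal B: deterministic
Unambiguous


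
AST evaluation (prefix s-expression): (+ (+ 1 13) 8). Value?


Evaluate inner: (+ 1 13) = 14
Evaluate root: (+ 14 8) = 22
Result: 22


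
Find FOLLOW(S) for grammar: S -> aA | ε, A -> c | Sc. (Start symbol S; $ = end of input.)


$ ∈ FOLLOW(S). For each A -> αBβ: add FIRST(β)\{ε} to FOLLOW(B); if β nullable, add FOLLOW(A).
FOLLOW(S) = {$, c}


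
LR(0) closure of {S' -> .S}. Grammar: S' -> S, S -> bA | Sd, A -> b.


Start: S' -> .S
For each item with dot before a nonterminal B, add B -> .γ for every B-production
Closure: [S' -> .S, S -> .bA, S -> .Sd]


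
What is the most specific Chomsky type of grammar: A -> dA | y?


Right-linear: every RHS is a terminal or a terminal followed by one nonterminal
Classification: Type 3 (Regular)


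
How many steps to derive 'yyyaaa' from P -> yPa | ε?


Derivation: P => yPa => yyPaa => yyyPaaa => yyyaaa
Steps: 4


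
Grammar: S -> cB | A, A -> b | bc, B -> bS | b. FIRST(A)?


Per alternative of A: FIRST(b) = {b}; FIRST(bc) = {b}
FIRST(A) = {b}


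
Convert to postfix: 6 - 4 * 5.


* has higher precedence, evaluate 4*5 first
Postfix: 6 4 5 * -


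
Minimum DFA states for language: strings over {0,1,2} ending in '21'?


Track the longest suffix of input matching a prefix of '21': 3 classes (prefixes of length 0..2)
Minimal DFA: 3 states


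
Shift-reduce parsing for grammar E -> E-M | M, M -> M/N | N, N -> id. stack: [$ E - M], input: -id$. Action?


handle 'E-M' on top; lookahead ∈ FOLLOW(E) = {-, $}
Action: reduce (E -> E-M)


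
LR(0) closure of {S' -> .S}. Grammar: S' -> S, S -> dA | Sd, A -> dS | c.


Start: S' -> .S
For each item with dot before a nonterminal B, add B -> .γ for every B-production
Closure: [S' -> .S, S -> .dA, S -> .Sd]


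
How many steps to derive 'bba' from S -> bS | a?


Derivation: S => bS => bbS => bba
Steps: 3


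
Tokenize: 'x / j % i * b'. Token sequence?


Scan left to right, longest-match per lexeme
Tokens: ID(x), OP(/), ID(j), OP(%), ID(i), OP(*), ID(b)


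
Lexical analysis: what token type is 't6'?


Pattern: letter/underscore followed by alphanumerics, not a keyword
Type: IDENTIFIER


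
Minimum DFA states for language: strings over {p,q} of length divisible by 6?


Track length mod 6: states 0..5, accept at 0
Minimal DFA: 6 states


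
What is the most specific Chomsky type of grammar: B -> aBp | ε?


Single nonterminal LHS, but a^n p^n is not regular
Classification: Type 2 (Context-Free)


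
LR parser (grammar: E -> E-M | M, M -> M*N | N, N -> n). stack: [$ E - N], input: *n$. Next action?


'N' (not preceded by M*) is the handle for M -> N
Action: reduce (M -> N)


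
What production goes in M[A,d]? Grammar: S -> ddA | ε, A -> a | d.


For [A, d]: 'd' ∈ FIRST(d)
Entry: A -> d


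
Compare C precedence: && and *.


'*' is multiplicative (level 10); '&&' is logical AND (level 2)
Higher level binds tighter
'*' has higher precedence than '&&'


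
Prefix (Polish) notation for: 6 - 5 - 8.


left-to-right (same/higher precedence on left): tree is (- (- 6 5) 8)
Prefix: - - 6 5 8


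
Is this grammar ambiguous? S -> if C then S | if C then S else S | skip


dangling else: 'if C then if C then skip else skip' parses two ways
Ambiguous


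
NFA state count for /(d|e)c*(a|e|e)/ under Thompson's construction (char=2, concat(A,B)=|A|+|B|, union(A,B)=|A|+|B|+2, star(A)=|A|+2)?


Syntax tree has 6 char leaf(s), 3 union(s), 1 star(s)
chars contribute 6×2 = 12; each union adds +2; each star adds +2
Total: 12 + 6 + 2 = 20 states


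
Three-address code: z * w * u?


Break into single-operator statements:
t1 = z * w
t2 = t1 * u


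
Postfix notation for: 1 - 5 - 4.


Left to right (same or higher precedence on left)
Postfix: 1 5 - 4 -


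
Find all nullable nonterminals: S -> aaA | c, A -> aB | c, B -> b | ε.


A nonterminal is nullable iff some alternative derives ε (directly, or every symbol in it is nullable)
Nullable: {B}


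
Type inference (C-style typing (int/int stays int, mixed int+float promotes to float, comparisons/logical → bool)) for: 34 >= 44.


Operand types: int >= int
Rule: comparison yields bool
Result type: bool


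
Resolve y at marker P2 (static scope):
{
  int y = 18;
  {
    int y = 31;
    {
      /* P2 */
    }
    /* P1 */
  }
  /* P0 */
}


P2's block does not declare y; resolves to the enclosing declaration at depth 1
y = 31


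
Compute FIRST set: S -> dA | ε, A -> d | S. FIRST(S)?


Per alternative of S: FIRST(dA) = {d}; FIRST(ε) = {ε}
FIRST(S) = {d, ε}


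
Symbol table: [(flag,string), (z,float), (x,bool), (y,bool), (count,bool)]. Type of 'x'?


Lookup 'x' → type bool


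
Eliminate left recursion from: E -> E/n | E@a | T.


Left-recursive alternatives: E/n, E@a; non-recursive: T
Introduce E': E -> TE', E' -> /nE' | @aE' | ε


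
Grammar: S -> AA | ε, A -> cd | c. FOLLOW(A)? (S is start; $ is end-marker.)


$ ∈ FOLLOW(S). For each A -> αBβ: add FIRST(β)\{ε} to FOLLOW(B); if β nullable, add FOLLOW(A).
FOLLOW(A) = {$, c}


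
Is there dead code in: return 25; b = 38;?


statement follows a return and is unreachable
Dead: 'b = 38'


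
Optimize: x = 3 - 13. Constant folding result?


3 - 13 = -10 at compile time
Optimized: x = -10


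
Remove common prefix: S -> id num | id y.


Common prefix: 'id'
Factored: S -> id S', S' -> num | y


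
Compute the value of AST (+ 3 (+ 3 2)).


Evaluate inner: (+ 3 2) = 5
Evaluate root: (+ 3 5) = 8
Result: 8


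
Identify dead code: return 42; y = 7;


statement follows a return and is unreachable
Dead: 'y = 7'


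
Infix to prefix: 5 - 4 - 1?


left-to-right (same/higher precedence on left): tree is (- (- 5 4) 1)
Prefix: - - 5 4 1


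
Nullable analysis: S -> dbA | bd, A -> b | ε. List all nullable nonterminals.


A nonterminal is nullable iff some alternative derives ε (directly, or every symbol in it is nullable)
Nullable: {A}


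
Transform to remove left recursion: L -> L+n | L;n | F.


Left-recursive alternatives: L+n, L;n; non-recursive: F
Introduce L': L -> FL', L' -> +nL' | ;nL' | ε


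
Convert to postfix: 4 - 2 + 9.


Left to right (same or higher precedence on left)
Postfix: 4 2 - 9 +


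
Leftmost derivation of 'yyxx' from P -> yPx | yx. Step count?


Derivation: P => yPx => yyxx
Steps: 2


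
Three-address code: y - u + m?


Break into single-operator statements:
t1 = y - u
t2 = t1 + m


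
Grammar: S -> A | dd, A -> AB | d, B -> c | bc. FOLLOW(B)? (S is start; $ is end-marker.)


$ ∈ FOLLOW(S). For each A -> αBβ: add FIRST(β)\{ε} to FOLLOW(B); if β nullable, add FOLLOW(A).
FOLLOW(B) = {$, b, c}


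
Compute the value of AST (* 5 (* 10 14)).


Evaluate inner: (* 10 14) = 140
Evaluate root: (* 5 140) = 700
Result: 700


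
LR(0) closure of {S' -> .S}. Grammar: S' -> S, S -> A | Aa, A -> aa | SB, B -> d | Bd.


Start: S' -> .S
For each item with dot before a nonterminal B, add B -> .γ for every B-production
Closure: [S' -> .S, S -> .A, S -> .Aa, A -> .aa, A -> .SB]


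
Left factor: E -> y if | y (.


Common prefix: 'y'
Factored: E -> y E', E' -> if | (


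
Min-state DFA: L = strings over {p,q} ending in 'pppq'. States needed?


Track the longest suffix of input matching a prefix of 'pppq': 5 classes (prefixes of length 0..4)
Minimal DFA: 5 states


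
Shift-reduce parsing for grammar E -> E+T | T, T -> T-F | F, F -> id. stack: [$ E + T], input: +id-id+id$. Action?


handle 'E+T' on top; lookahead ∈ FOLLOW(E) = {+, $}
Action: reduce (E -> E+T)


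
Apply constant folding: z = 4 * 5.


4 * 5 = 20 at compile time
Optimized: z = 20


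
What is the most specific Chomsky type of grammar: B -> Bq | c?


Left-linear: every RHS is a terminal or one nonterminal followed by a terminal
Classification: Type 3 (Regular)


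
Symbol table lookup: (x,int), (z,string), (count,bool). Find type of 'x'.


Lookup 'x' → type int


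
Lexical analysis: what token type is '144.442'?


Pattern: digits with a decimal point
Type: FLOAT_LITERAL


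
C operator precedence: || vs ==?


'==' is equality (level 6); '||' is logical OR (level 1)
Higher level binds tighter
'==' has higher precedence than '||'


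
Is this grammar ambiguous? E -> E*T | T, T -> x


precedence layered via separate nonterminal T: deterministic
Unambiguous


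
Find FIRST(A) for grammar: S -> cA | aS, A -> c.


Per alternative of A: FIRST(c) = {c}
FIRST(A) = {c}


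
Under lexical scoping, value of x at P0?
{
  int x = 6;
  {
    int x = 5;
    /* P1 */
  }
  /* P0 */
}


x declared in the same block as P0
x = 6


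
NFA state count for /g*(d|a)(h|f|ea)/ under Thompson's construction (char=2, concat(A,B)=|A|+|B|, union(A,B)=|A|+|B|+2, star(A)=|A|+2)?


Syntax tree has 7 char leaf(s), 3 union(s), 1 star(s)
chars contribute 7×2 = 14; each union adds +2; each star adds +2
Total: 14 + 6 + 2 = 22 states


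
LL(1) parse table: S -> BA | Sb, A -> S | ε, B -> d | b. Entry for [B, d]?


For [B, d]: 'd' ∈ FIRST(d)
Entry: B -> d


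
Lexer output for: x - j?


Scan left to right, longest-match per lexeme
Tokens: ID(x), OP(-), ID(j)


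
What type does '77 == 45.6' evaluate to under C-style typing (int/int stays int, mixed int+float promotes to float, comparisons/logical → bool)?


Operand types: int == float
Rule: comparison yields bool
Result type: bool


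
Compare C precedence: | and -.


'-' is additive (level 9); '|' is bitwise OR (level 3)
Higher level binds tighter
'-' has higher precedence than '|'


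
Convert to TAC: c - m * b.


Break into single-operator statements:
t1 = m * b
t2 = c - t1


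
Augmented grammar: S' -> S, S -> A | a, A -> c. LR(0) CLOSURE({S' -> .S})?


Start: S' -> .S
For each item with dot before a nonterminal B, add B -> .γ for every B-production
Closure: [S' -> .S, S -> .A, S -> .a, A -> .c]


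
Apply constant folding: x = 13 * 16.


13 * 16 = 208 at compile time
Optimized: x = 208


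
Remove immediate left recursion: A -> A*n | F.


Left-recursive alternatives: A*n; non-recursive: F
Introduce A': A -> FA', A' -> *nA' | ε


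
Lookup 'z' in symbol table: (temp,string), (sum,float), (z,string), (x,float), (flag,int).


Lookup 'z' → type string


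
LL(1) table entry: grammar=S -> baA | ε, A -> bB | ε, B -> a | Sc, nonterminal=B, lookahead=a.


For [B, a]: 'a' ∈ FIRST(a)
Entry: B -> a


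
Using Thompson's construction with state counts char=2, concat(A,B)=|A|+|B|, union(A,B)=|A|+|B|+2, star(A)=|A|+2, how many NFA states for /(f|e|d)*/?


Syntax tree has 3 char leaf(s), 2 union(s), 1 star(s)
chars contribute 3×2 = 6; each union adds +2; each star adds +2
Total: 6 + 4 + 2 = 12 states


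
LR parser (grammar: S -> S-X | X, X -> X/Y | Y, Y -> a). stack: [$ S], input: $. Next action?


start symbol S on stack, input exhausted
Action: accept


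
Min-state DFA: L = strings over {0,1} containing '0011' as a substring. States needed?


KMP-style automaton: 4 progress states + 1 absorbing accept = 5
Minimal DFA: 5 states


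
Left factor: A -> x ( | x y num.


Common prefix: 'x'
Factored: A -> x A', A' -> ( | y num


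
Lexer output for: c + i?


Scan left to right, longest-match per lexeme
Tokens: ID(c), OP(+), ID(i)


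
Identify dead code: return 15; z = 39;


statement follows a return and is unreachable
Dead: 'z = 39'


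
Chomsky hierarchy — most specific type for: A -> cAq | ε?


Single nonterminal LHS, but c^n q^n is not regular
Classification: Type 2 (Context-Free)


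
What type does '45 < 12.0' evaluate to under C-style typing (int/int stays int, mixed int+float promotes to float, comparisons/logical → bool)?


Operand types: int < float
Rule: comparison yields bool
Result type: bool


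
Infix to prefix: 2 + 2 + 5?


left-to-right (same/higher precedence on left): tree is (+ (+ 2 2) 5)
Prefix: + + 2 2 5


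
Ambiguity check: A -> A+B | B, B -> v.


precedence layered via separate nonterminal B: deterministic
Unambiguous


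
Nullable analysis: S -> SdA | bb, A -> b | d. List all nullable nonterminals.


A nonterminal is nullable iff some alternative derives ε (directly, or every symbol in it is nullable)
Nullable: {}


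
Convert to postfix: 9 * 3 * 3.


Left to right (same or higher precedence on left)
Postfix: 9 3 * 3 *


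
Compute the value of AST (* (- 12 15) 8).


Evaluate inner: (- 12 15) = -3
Evaluate root: (* -3 8) = -24
Result: -24


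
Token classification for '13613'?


Pattern: digits only
Type: INTEGER_LITERAL


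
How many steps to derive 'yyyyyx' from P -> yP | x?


Derivation: P => yP => yyP => yyyP => yyyyP => yyyyyP => yyyyyx
Steps: 6


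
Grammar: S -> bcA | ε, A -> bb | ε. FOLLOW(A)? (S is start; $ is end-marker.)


$ ∈ FOLLOW(S). For each A -> αBβ: add FIRST(β)\{ε} to FOLLOW(B); if β nullable, add FOLLOW(A).
FOLLOW(A) = {$}


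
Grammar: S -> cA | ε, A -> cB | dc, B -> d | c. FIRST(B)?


Per alternative of B: FIRST(d) = {d}; FIRST(c) = {c}
FIRST(B) = {c, d}


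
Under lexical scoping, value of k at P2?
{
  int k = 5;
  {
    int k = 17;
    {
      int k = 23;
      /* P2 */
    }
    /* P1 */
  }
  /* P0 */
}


k declared in the same block as P2
k = 23


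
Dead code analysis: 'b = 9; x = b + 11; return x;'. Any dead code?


b is read by x's definition; x is returned
No dead code


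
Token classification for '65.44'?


Pattern: digits with a decimal point
Type: FLOAT_LITERAL


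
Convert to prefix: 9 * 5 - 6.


left-to-right (same/higher precedence on left): tree is (- (* 9 5) 6)
Prefix: - * 9 5 6


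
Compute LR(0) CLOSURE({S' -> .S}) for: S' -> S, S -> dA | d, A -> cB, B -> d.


Start: S' -> .S
For each item with dot before a nonterminal B, add B -> .γ for every B-production
Closure: [S' -> .S, S -> .dA, S -> .d]


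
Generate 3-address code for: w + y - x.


Break into single-operator statements:
t1 = w + y
t2 = t1 - x


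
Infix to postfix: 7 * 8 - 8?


Left to right (same or higher precedence on left)
Postfix: 7 8 * 8 -


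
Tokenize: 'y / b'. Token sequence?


Scan left to right, longest-match per lexeme
Tokens: ID(y), OP(/), ID(b)


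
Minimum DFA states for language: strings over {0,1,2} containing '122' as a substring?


KMP-style automaton: 3 progress states + 1 absorbing accept = 4
Minimal DFA: 4 states


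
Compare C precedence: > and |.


'>' is relational (level 7); '|' is bitwise OR (level 3)
Higher level binds tighter
'>' has higher precedence than '|'


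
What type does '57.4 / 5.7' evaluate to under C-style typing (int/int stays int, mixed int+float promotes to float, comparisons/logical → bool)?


Operand types: float / float
Rule: mixed int/float promotes to float; int/int stays int
Result type: float


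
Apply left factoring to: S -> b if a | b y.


Common prefix: 'b'
Factored: S -> b S', S' -> if a | y


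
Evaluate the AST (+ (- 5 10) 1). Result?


Evaluate inner: (- 5 10) = -5
Evaluate root: (+ -5 1) = -4
Result: -4


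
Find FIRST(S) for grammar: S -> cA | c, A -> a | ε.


Per alternative of S: FIRST(cA) = {c}; FIRST(c) = {c}
FIRST(S) = {c}


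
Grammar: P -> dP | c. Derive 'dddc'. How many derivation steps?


Derivation: P => dP => ddP => dddP => dddc
Steps: 4


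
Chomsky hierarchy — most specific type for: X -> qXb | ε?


Single nonterminal LHS, but q^n b^n is not regular
Classification: Type 2 (Context-Free)


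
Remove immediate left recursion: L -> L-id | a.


Left-recursive alternatives: L-id; non-recursive: a
Introduce L': L -> aL', L' -> -idL' | ε


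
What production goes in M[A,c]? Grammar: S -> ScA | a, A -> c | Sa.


For [A, c]: 'c' ∈ FIRST(c)
Entry: A -> c


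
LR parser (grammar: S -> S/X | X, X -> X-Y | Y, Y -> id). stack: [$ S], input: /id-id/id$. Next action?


shift '/' to continue S -> S/X
Action: shift


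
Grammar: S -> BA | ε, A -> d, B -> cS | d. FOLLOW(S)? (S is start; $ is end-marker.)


$ ∈ FOLLOW(S). For each A -> αBβ: add FIRST(β)\{ε} to FOLLOW(B); if β nullable, add FOLLOW(A).
FOLLOW(S) = {$, d}


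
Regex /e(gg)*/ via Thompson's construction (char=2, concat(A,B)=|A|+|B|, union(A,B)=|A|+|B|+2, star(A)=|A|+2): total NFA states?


Syntax tree has 3 char leaf(s), 0 union(s), 1 star(s)
chars contribute 3×2 = 6; each union adds +2; each star adds +2
Total: 6 + 0 + 2 = 8 states


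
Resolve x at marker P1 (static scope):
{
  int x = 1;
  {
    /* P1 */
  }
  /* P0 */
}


P1's block does not declare x; resolves to the enclosing declaration at depth 0
x = 1


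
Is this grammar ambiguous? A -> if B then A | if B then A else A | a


dangling else: 'if B then if B then a else a' parses two ways
Ambiguous


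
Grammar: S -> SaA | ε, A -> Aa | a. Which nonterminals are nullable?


A nonterminal is nullable iff some alternative derives ε (directly, or every symbol in it is nullable)
Nullable: {S}


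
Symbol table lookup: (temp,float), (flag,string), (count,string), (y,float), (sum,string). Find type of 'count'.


Lookup 'count' → type string
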